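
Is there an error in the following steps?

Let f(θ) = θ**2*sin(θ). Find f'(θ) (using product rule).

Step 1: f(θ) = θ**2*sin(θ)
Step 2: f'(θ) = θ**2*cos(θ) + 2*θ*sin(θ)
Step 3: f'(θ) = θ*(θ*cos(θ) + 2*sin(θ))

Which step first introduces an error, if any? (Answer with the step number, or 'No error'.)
No error

All steps in this derivation are correct.
The final answer f'(θ) = θ*(θ*cos(θ) + 2*sin(θ)) is valid.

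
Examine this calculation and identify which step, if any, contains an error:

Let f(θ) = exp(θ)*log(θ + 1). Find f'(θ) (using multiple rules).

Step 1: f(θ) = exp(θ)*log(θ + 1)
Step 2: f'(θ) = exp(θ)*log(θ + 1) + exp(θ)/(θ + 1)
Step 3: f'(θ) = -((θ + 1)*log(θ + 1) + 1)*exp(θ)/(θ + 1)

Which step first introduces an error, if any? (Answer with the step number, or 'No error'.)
Step 3

Step 3 is incorrect due to a sign flip.
The step shows: -((θ + 1)*log(θ + 1) + 1)*exp(θ)/(θ + 1)
The correct value should be: ((θ + 1)*log(θ + 1) + 1)*exp(θ)/(θ + 1)

Explanation: The sign of the whole expression was flipped: the term ((θ + 1)*log(θ + 1) + 1)*exp(θ)/(θ + 1) was incorrectly written as -((θ + 1)*log(θ + 1) + 1)*exp(θ)/(θ + 1)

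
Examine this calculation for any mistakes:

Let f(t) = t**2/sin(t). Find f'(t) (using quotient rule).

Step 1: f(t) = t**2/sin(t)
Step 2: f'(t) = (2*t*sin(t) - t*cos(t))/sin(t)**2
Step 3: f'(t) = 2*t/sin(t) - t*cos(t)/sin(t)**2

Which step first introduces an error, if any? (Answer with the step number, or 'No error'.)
Step 2

Step 2 is incorrect due to a wrong exponent.
The step shows: (2*t*sin(t) - t*cos(t))/sin(t)**2
The correct value should be: (-t**2*cos(t) + 2*t*sin(t))/sin(t)**2

Explanation: The exponent 2 on t was incorrectly written as 1: the term (-t**2*cos(t) + 2*t*sin(t))/sin(t)**2 was incorrectly written as (2*t*sin(t) - t*cos(t))/sin(t)**2
The later steps are derived from this incorrect expression, so the error originates in Step 2.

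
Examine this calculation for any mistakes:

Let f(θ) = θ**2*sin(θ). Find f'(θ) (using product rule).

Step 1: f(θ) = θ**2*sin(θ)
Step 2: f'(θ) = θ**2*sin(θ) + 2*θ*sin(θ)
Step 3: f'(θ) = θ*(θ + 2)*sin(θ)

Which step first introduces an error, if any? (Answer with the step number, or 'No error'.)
Step 2

Step 2 is incorrect due to a wrong trig function.
The step shows: θ**2*sin(θ) + 2*θ*sin(θ)
The correct value should be: θ**2*cos(θ) + 2*θ*sin(θ)

Explanation: cos(θ) was incorrectly written as sin(θ): the term θ**2*cos(θ) was incorrectly written as θ**2*sin(θ)
The later steps are derived from this incorrect expression, so the error originates in Step 2.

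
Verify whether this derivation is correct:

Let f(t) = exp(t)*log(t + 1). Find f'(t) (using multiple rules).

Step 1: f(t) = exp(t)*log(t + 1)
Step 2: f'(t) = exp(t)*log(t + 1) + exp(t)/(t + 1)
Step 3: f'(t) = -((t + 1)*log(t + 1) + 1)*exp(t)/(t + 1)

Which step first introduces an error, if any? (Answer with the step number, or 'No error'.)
Step 3

Step 3 is incorrect due to a sign flip.
The step shows: -((t + 1)*log(t + 1) + 1)*exp(t)/(t + 1)
The correct value should be: ((t + 1)*log(t + 1) + 1)*exp(t)/(t + 1)

Explanation: The sign of the whole expression was flipped: the term ((t + 1)*log(t + 1) + 1)*exp(t)/(t + 1) was incorrectly written as -((t + 1)*log(t + 1) + 1)*exp(t)/(t + 1)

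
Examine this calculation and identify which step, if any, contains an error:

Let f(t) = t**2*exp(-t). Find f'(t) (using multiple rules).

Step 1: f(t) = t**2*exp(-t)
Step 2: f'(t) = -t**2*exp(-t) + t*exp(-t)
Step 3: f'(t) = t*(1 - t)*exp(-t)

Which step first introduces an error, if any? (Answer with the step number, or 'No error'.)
Step 2

Step 2 is incorrect due to a wrong coefficient.
The step shows: -t**2*exp(-t) + t*exp(-t)
The correct value should be: -t**2*exp(-t) + 2*t*exp(-t)

Explanation: The coefficient 2 was incorrectly written as 1: the term 2*t*exp(-t) was incorrectly written as t*exp(-t)
The later steps are derived from this incorrect expression, so the error originates in Step 2.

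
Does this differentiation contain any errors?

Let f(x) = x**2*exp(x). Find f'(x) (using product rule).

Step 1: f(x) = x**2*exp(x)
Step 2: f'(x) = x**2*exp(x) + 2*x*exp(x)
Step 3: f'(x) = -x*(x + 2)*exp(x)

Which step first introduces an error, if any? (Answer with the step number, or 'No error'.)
Step 3

Step 3 is incorrect due to a sign flip.
The step shows: -x*(x + 2)*exp(x)
The correct value should be: x*(x + 2)*exp(x)

Explanation: The sign of the whole expression was flipped: the term x*(x + 2)*exp(x) was incorrectly written as -x*(x + 2)*exp(x)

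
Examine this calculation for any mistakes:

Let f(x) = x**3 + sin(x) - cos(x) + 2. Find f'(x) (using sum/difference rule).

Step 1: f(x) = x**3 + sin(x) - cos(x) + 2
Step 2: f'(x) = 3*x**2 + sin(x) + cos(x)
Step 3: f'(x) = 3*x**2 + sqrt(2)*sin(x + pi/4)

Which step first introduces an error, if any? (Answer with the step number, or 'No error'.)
No error

All steps in this derivation are correct.
The final answer f'(x) = 3*x**2 + sqrt(2)*sin(x + pi/4) is valid.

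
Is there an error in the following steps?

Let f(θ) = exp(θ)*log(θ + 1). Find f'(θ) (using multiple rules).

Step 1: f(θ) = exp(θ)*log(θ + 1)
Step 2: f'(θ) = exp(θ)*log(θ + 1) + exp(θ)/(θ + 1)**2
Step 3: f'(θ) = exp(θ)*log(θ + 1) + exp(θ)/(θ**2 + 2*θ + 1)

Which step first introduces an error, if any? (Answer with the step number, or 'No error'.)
Step 2

Step 2 is incorrect due to a wrong exponent.
The step shows: exp(θ)*log(θ + 1) + exp(θ)/(θ + 1)**2
The correct value should be: exp(θ)*log(θ + 1) + exp(θ)/(θ + 1)

Explanation: The exponent -1 on θ + 1 was incorrectly written as -2: the term exp(θ)/(θ + 1) was incorrectly written as exp(θ)/(θ + 1)**2
The later steps are derived from this incorrect expression, so the error originates in Step 2.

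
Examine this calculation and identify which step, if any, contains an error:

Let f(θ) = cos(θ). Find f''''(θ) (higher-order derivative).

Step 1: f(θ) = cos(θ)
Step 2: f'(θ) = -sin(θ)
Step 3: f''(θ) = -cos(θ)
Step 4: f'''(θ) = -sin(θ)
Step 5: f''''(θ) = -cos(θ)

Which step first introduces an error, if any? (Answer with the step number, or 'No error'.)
Step 4

Step 4 is incorrect due to a sign flip.
The step shows: -sin(θ)
The correct value should be: sin(θ)

Explanation: The sign of the whole expression was flipped: the term sin(θ) was incorrectly written as -sin(θ)
The later steps are derived from this incorrect expression, so the error originates in Step 4.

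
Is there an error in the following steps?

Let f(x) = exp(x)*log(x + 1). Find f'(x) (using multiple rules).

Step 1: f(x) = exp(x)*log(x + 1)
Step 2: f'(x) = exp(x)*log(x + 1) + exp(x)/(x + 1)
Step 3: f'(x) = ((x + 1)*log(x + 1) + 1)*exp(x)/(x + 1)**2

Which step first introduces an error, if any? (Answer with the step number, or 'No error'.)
Step 3

Step 3 is incorrect due to a wrong exponent.
The step shows: ((x + 1)*log(x + 1) + 1)*exp(x)/(x + 1)**2
The correct value should be: ((x + 1)*log(x + 1) + 1)*exp(x)/(x + 1)

Explanation: The exponent -1 on x + 1 was incorrectly written as -2: the term ((x + 1)*log(x + 1) + 1)*exp(x)/(x + 1) was incorrectly written as ((x + 1)*log(x + 1) + 1)*exp(x)/(x + 1)**2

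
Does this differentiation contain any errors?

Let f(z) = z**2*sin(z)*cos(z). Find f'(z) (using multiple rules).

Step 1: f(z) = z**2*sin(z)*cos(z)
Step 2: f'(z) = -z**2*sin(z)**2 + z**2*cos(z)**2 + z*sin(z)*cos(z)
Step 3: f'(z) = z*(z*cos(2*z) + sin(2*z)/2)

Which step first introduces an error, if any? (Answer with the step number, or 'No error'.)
Step 2

Step 2 is incorrect due to a wrong coefficient.
The step shows: -z**2*sin(z)**2 + z**2*cos(z)**2 + z*sin(z)*cos(z)
The correct value should be: -z**2*sin(z)**2 + z**2*cos(z)**2 + 2*z*sin(z)*cos(z)

Explanation: The coefficient 2 was incorrectly written as 1: the term 2*z*sin(z)*cos(z) was incorrectly written as z*sin(z)*cos(z)
The later steps are derived from this incorrect expression, so the error originates in Step 2.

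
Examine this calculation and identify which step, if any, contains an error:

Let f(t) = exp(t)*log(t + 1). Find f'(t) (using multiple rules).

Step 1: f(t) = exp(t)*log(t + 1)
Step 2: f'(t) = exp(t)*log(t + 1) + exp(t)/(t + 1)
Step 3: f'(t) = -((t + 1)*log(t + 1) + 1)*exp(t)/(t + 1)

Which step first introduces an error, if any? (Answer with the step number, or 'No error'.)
Step 3

Step 3 is incorrect due to a sign flip.
The step shows: -((t + 1)*log(t + 1) + 1)*exp(t)/(t + 1)
The correct value should be: ((t + 1)*log(t + 1) + 1)*exp(t)/(t + 1)

Explanation: The sign of the whole expression was flipped: the term ((t + 1)*log(t + 1) + 1)*exp(t)/(t + 1) was incorrectly written as -((t + 1)*log(t + 1) + 1)*exp(t)/(t + 1)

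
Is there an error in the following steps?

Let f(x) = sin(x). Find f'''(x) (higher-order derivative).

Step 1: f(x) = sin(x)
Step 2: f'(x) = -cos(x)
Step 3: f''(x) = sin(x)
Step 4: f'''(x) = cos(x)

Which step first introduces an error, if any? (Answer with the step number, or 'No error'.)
Step 2

Step 2 is incorrect due to a sign flip.
The step shows: -cos(x)
The correct value should be: cos(x)

Explanation: The sign of the whole expression was flipped: the term cos(x) was incorrectly written as -cos(x)
The later steps are derived from this incorrect expression, so the error originates in Step 2.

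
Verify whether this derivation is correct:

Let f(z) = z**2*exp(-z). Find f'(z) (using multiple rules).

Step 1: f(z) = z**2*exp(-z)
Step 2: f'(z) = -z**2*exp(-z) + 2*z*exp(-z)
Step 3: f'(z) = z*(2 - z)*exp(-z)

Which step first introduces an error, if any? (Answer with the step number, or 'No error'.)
No error

All steps in this derivation are correct.
The final answer f'(z) = z*(2 - z)*exp(-z) is valid.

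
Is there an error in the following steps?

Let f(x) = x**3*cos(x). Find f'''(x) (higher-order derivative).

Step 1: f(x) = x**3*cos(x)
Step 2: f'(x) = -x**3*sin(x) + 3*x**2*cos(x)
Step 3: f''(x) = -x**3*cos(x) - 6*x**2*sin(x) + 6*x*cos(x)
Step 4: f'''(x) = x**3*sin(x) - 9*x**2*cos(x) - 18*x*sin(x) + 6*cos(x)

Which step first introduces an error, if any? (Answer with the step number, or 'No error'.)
No error

All steps in this derivation are correct.
The final answer f'''(x) = x**3*sin(x) - 9*x**2*cos(x) - 18*x*sin(x) + 6*cos(x) is valid.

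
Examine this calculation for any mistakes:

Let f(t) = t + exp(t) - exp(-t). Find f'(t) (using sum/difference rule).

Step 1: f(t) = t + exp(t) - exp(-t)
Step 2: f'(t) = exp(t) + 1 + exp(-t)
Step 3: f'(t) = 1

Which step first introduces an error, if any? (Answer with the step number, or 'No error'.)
Step 3

Step 3 is incorrect due to a dropped term.
The step shows: 1
The correct value should be: 2*cosh(t) + 1

Explanation: A term was dropped: the term 2*cosh(t) was incorrectly omitted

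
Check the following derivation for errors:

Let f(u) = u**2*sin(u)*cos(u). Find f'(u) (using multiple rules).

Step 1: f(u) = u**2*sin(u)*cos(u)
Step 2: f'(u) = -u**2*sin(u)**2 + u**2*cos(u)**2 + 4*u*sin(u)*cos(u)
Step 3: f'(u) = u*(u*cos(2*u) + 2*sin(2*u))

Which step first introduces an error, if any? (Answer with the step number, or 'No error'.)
Step 2

Step 2 is incorrect due to a wrong coefficient.
The step shows: -u**2*sin(u)**2 + u**2*cos(u)**2 + 4*u*sin(u)*cos(u)
The correct value should be: -u**2*sin(u)**2 + u**2*cos(u)**2 + 2*u*sin(u)*cos(u)

Explanation: The coefficient 2 was incorrectly written as 4: the term 2*u*sin(u)*cos(u) was incorrectly written as 4*u*sin(u)*cos(u)
The later steps are derived from this incorrect expression, so the error originates in Step 2.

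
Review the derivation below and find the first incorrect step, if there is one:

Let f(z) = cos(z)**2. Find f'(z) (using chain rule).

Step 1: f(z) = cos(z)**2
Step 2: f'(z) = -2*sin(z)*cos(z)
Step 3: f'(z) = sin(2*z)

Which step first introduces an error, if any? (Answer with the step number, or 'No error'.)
Step 3

Step 3 is incorrect due to a sign flip.
The step shows: sin(2*z)
The correct value should be: -sin(2*z)

Explanation: The sign of the whole expression was flipped: the term -sin(2*z) was incorrectly written as sin(2*z)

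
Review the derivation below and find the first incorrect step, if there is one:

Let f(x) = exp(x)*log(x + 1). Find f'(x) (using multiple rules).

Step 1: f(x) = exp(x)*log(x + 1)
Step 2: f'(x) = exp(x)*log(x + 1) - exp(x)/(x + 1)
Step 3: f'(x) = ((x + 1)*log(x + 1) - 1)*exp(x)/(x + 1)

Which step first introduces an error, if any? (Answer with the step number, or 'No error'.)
Step 2

Step 2 is incorrect due to a sign flip.
The step shows: exp(x)*log(x + 1) - exp(x)/(x + 1)
The correct value should be: exp(x)*log(x + 1) + exp(x)/(x + 1)

Explanation: The sign of one term was flipped: the term exp(x)/(x + 1) was incorrectly written as -exp(x)/(x + 1)
The later steps are derived from this incorrect expression, so the error originates in Step 2.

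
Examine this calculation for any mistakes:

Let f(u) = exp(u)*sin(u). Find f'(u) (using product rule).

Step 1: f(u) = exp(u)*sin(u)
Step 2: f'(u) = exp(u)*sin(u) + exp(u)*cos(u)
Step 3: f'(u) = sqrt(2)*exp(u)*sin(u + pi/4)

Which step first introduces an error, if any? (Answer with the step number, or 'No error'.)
No error

All steps in this derivation are correct.
The final answer f'(u) = sqrt(2)*exp(u)*sin(u + pi/4) is valid.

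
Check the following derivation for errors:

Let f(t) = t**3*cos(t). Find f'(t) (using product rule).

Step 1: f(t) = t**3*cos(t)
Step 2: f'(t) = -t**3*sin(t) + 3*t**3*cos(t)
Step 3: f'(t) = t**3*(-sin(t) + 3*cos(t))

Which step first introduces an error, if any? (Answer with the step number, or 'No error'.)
Step 2

Step 2 is incorrect due to a wrong exponent.
The step shows: -t**3*sin(t) + 3*t**3*cos(t)
The correct value should be: -t**3*sin(t) + 3*t**2*cos(t)

Explanation: The exponent 2 on t was incorrectly written as 3: the term 3*t**2*cos(t) was incorrectly written as 3*t**3*cos(t)
The later steps are derived from this incorrect expression, so the error originates in Step 2.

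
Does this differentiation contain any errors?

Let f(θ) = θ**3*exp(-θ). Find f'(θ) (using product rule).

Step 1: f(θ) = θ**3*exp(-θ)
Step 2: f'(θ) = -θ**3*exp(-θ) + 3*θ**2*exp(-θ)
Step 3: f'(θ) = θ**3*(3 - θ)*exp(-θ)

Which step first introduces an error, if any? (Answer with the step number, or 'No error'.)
Step 3

Step 3 is incorrect due to a wrong exponent.
The step shows: θ**3*(3 - θ)*exp(-θ)
The correct value should be: θ**2*(3 - θ)*exp(-θ)

Explanation: The exponent 2 on θ was incorrectly written as 3: the term θ**2*(3 - θ)*exp(-θ) was incorrectly written as θ**3*(3 - θ)*exp(-θ)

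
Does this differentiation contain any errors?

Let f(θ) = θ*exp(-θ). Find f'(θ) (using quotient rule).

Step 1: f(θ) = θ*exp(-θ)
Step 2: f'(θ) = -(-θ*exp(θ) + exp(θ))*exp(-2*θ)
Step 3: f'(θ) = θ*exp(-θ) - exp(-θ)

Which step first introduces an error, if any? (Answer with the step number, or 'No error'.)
Step 2

Step 2 is incorrect due to a sign flip.
The step shows: -(-θ*exp(θ) + exp(θ))*exp(-2*θ)
The correct value should be: (-θ*exp(θ) + exp(θ))*exp(-2*θ)

Explanation: The sign of the whole expression was flipped: the term (-θ*exp(θ) + exp(θ))*exp(-2*θ) was incorrectly written as -(-θ*exp(θ) + exp(θ))*exp(-2*θ)
The later steps are derived from this incorrect expression, so the error originates in Step 2.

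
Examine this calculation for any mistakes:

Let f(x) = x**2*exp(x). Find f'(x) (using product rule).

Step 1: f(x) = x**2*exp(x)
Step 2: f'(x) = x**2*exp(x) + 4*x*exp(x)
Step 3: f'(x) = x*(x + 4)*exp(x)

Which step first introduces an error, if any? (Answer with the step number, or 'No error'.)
Step 2

Step 2 is incorrect due to a wrong coefficient.
The step shows: x**2*exp(x) + 4*x*exp(x)
The correct value should be: x**2*exp(x) + 2*x*exp(x)

Explanation: The coefficient 2 was incorrectly written as 4: the term 2*x*exp(x) was incorrectly written as 4*x*exp(x)
The later steps are derived from this incorrect expression, so the error originates in Step 2.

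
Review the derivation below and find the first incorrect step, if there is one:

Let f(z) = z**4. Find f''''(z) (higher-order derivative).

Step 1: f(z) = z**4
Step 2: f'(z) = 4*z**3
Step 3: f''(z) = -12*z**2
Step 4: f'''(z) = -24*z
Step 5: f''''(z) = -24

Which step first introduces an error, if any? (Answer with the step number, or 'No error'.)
Step 3

Step 3 is incorrect due to a sign flip.
The step shows: -12*z**2
The correct value should be: 12*z**2

Explanation: The sign of the whole expression was flipped: the term 12*z**2 was incorrectly written as -12*z**2
The later steps are derived from this incorrect expression, so the error originates in Step 3.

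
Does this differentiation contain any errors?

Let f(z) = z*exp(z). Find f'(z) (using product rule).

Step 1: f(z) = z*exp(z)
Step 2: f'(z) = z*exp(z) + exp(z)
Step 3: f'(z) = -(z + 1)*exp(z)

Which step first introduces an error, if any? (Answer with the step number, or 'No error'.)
Step 3

Step 3 is incorrect due to a sign flip.
The step shows: -(z + 1)*exp(z)
The correct value should be: (z + 1)*exp(z)

Explanation: The sign of the whole expression was flipped: the term (z + 1)*exp(z) was incorrectly written as -(z + 1)*exp(z)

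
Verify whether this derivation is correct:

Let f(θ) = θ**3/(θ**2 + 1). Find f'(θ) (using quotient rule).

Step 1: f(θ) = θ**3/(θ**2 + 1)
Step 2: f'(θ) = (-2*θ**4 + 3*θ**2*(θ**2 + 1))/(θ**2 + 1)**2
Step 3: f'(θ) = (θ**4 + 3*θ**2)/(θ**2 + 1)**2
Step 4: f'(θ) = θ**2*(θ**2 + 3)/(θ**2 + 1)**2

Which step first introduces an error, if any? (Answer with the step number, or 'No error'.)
No error

All steps in this derivation are correct.
The final answer f'(θ) = θ**2*(θ**2 + 3)/(θ**2 + 1)**2 is valid.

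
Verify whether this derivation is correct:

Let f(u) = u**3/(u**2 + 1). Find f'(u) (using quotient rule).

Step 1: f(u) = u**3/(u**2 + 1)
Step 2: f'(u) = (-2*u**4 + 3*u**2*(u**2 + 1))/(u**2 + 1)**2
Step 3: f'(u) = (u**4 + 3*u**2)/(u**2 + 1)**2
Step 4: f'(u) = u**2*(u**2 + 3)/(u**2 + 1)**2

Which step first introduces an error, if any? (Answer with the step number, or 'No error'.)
No error

All steps in this derivation are correct.
The final answer f'(u) = u**2*(u**2 + 3)/(u**2 + 1)**2 is valid.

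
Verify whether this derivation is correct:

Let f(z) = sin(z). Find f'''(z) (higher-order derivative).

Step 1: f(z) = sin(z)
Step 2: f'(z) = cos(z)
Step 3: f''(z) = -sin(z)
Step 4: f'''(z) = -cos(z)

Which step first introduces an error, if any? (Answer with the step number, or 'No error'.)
No error

All steps in this derivation are correct.
The final answer f'''(z) = -cos(z) is valid.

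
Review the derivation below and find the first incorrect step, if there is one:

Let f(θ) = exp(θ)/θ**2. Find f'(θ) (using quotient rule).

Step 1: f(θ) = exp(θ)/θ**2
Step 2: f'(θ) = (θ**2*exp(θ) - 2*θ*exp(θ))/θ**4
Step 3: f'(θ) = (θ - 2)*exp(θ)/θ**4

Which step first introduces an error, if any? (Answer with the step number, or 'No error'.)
Step 3

Step 3 is incorrect due to a wrong exponent.
The step shows: (θ - 2)*exp(θ)/θ**4
The correct value should be: (θ - 2)*exp(θ)/θ**3

Explanation: The exponent -3 on θ was incorrectly written as -4: the term (θ - 2)*exp(θ)/θ**3 was incorrectly written as (θ - 2)*exp(θ)/θ**4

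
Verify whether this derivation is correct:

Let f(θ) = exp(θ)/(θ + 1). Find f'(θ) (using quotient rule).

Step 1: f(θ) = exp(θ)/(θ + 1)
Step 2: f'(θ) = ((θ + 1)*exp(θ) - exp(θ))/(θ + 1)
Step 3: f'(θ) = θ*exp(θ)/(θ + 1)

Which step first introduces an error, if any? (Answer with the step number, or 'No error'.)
Step 2

Step 2 is incorrect due to a wrong exponent.
The step shows: ((θ + 1)*exp(θ) - exp(θ))/(θ + 1)
The correct value should be: ((θ + 1)*exp(θ) - exp(θ))/(θ + 1)**2

Explanation: The exponent -2 on θ + 1 was incorrectly written as -1: the term ((θ + 1)*exp(θ) - exp(θ))/(θ + 1)**2 was incorrectly written as ((θ + 1)*exp(θ) - exp(θ))/(θ + 1)
The later steps are derived from this incorrect expression, so the error originates in Step 2.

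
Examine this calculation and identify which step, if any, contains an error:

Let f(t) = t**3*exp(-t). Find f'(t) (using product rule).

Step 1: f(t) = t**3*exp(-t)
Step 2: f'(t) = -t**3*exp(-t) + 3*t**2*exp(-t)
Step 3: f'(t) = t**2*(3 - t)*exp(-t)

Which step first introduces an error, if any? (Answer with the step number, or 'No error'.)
No error

All steps in this derivation are correct.
The final answer f'(t) = t**2*(3 - t)*exp(-t) is valid.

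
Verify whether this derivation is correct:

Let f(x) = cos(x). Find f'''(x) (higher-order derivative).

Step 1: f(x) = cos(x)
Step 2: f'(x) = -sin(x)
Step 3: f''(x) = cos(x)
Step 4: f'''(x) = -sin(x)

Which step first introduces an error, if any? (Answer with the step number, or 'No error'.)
Step 3

Step 3 is incorrect due to a sign flip.
The step shows: cos(x)
The correct value should be: -cos(x)

Explanation: The sign of the whole expression was flipped: the term -cos(x) was incorrectly written as cos(x)
The later steps are derived from this incorrect expression, so the error originates in Step 3.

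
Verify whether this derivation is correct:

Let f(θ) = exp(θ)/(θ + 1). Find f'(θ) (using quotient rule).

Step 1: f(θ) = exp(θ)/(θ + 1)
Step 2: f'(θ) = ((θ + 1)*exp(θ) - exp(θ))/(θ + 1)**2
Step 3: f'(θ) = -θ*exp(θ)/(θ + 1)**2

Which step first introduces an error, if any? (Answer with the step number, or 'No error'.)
Step 3

Step 3 is incorrect due to a sign flip.
The step shows: -θ*exp(θ)/(θ + 1)**2
The correct value should be: θ*exp(θ)/(θ + 1)**2

Explanation: The sign of the whole expression was flipped: the term θ*exp(θ)/(θ + 1)**2 was incorrectly written as -θ*exp(θ)/(θ + 1)**2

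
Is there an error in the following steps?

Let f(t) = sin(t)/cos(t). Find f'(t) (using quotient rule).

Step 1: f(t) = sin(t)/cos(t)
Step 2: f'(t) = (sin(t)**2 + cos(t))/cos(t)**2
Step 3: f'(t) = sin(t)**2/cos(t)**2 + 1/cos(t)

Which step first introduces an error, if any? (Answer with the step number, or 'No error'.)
Step 2

Step 2 is incorrect due to a wrong exponent.
The step shows: (sin(t)**2 + cos(t))/cos(t)**2
The correct value should be: (sin(t)**2 + cos(t)**2)/cos(t)**2

Explanation: The exponent 2 on cos(t) was incorrectly written as 1: the term (sin(t)**2 + cos(t)**2)/cos(t)**2 was incorrectly written as (sin(t)**2 + cos(t))/cos(t)**2
The later steps are derived from this incorrect expression, so the error originates in Step 2.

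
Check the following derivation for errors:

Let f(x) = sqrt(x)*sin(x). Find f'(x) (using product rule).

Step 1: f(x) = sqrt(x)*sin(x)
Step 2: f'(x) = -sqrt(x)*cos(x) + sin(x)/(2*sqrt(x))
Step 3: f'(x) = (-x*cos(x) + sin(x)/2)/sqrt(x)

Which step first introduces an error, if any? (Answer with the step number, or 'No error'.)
Step 2

Step 2 is incorrect due to a sign flip.
The step shows: -sqrt(x)*cos(x) + sin(x)/(2*sqrt(x))
The correct value should be: sqrt(x)*cos(x) + sin(x)/(2*sqrt(x))

Explanation: The sign of one term was flipped: the term sqrt(x)*cos(x) was incorrectly written as -sqrt(x)*cos(x)
The later steps are derived from this incorrect expression, so the error originates in Step 2.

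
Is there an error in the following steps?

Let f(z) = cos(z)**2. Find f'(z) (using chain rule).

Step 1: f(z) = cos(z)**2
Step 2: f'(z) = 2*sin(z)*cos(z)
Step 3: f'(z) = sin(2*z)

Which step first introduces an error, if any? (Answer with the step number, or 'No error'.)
Step 2

Step 2 is incorrect due to a sign flip.
The step shows: 2*sin(z)*cos(z)
The correct value should be: -2*sin(z)*cos(z)

Explanation: The sign of the whole expression was flipped: the term -2*sin(z)*cos(z) was incorrectly written as 2*sin(z)*cos(z)
The later steps are derived from this incorrect expression, so the error originates in Step 2.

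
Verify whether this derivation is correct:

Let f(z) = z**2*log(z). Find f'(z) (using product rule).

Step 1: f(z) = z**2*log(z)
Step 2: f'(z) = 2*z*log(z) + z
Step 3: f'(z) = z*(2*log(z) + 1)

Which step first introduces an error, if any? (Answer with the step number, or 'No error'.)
No error

All steps in this derivation are correct.
The final answer f'(z) = z*(2*log(z) + 1) is valid.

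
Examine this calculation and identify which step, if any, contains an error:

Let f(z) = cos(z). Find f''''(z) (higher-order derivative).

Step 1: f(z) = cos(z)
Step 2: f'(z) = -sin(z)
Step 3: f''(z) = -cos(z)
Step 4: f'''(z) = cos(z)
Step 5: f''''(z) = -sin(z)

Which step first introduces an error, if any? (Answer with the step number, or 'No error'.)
Step 4

Step 4 is incorrect due to a wrong trig function.
The step shows: cos(z)
The correct value should be: sin(z)

Explanation: sin(z) was incorrectly written as cos(z): the term sin(z) was incorrectly written as cos(z)
The later steps are derived from this incorrect expression, so the error originates in Step 4.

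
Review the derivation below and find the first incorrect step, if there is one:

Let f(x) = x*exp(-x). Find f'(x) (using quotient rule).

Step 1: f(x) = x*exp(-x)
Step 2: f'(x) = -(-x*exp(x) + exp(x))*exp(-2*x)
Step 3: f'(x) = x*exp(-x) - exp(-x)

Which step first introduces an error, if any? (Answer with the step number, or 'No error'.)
Step 2

Step 2 is incorrect due to a sign flip.
The step shows: -(-x*exp(x) + exp(x))*exp(-2*x)
The correct value should be: (-x*exp(x) + exp(x))*exp(-2*x)

Explanation: The sign of the whole expression was flipped: the term (-x*exp(x) + exp(x))*exp(-2*x) was incorrectly written as -(-x*exp(x) + exp(x))*exp(-2*x)
The later steps are derived from this incorrect expression, so the error originates in Step 2.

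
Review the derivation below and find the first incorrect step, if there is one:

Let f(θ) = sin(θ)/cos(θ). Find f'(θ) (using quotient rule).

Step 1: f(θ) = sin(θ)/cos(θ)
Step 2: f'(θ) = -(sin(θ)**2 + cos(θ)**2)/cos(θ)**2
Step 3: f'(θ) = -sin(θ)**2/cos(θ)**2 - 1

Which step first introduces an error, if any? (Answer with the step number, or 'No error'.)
Step 2

Step 2 is incorrect due to a sign flip.
The step shows: -(sin(θ)**2 + cos(θ)**2)/cos(θ)**2
The correct value should be: (sin(θ)**2 + cos(θ)**2)/cos(θ)**2

Explanation: The sign of the whole expression was flipped: the term (sin(θ)**2 + cos(θ)**2)/cos(θ)**2 was incorrectly written as -(sin(θ)**2 + cos(θ)**2)/cos(θ)**2
The later steps are derived from this incorrect expression, so the error originates in Step 2.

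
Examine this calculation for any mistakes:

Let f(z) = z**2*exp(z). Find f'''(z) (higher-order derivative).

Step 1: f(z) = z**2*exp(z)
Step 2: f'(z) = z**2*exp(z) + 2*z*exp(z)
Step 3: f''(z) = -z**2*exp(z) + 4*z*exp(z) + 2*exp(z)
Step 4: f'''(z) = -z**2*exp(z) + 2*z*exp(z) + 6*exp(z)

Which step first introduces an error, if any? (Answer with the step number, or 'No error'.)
Step 3

Step 3 is incorrect due to a sign flip.
The step shows: -z**2*exp(z) + 4*z*exp(z) + 2*exp(z)
The correct value should be: z**2*exp(z) + 4*z*exp(z) + 2*exp(z)

Explanation: The sign of one term was flipped: the term z**2*exp(z) was incorrectly written as -z**2*exp(z)
The later steps are derived from this incorrect expression, so the error originates in Step 3.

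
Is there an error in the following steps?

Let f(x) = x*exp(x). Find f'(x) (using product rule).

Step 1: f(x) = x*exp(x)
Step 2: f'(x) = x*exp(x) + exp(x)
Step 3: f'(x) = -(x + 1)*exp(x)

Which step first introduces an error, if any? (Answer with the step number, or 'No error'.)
Step 3

Step 3 is incorrect due to a sign flip.
The step shows: -(x + 1)*exp(x)
The correct value should be: (x + 1)*exp(x)

Explanation: The sign of the whole expression was flipped: the term (x + 1)*exp(x) was incorrectly written as -(x + 1)*exp(x)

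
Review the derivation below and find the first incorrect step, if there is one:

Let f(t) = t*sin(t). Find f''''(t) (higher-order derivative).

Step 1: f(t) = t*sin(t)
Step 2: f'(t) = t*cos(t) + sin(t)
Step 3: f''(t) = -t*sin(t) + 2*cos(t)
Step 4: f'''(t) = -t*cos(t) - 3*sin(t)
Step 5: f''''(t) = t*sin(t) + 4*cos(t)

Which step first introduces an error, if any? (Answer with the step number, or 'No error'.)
Step 5

Step 5 is incorrect due to a sign flip.
The step shows: t*sin(t) + 4*cos(t)
The correct value should be: t*sin(t) - 4*cos(t)

Explanation: The sign of one term was flipped: the term -4*cos(t) was incorrectly written as 4*cos(t)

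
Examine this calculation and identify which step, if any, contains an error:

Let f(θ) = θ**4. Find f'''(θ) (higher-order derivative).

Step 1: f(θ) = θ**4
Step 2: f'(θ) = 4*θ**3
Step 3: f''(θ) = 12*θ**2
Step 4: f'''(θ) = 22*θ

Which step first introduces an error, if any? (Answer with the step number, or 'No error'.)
Step 4

Step 4 is incorrect due to a wrong coefficient.
The step shows: 22*θ
The correct value should be: 24*θ

Explanation: The coefficient 24 was incorrectly written as 22: the term 24*θ was incorrectly written as 22*θ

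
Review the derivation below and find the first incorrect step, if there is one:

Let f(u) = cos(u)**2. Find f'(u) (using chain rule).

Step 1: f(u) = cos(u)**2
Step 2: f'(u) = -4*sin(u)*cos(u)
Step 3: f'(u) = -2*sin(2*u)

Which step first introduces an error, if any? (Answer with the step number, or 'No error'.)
Step 2

Step 2 is incorrect due to a wrong coefficient.
The step shows: -4*sin(u)*cos(u)
The correct value should be: -2*sin(u)*cos(u)

Explanation: The coefficient -2 was incorrectly written as -4: the term -2*sin(u)*cos(u) was incorrectly written as -4*sin(u)*cos(u)
The later steps are derived from this incorrect expression, so the error originates in Step 2.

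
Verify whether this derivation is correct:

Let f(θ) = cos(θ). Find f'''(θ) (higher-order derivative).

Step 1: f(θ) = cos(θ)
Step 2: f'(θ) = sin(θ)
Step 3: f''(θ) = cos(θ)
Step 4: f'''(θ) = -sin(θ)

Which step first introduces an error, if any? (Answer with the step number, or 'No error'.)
Step 2

Step 2 is incorrect due to a sign flip.
The step shows: sin(θ)
The correct value should be: -sin(θ)

Explanation: The sign of the whole expression was flipped: the term -sin(θ) was incorrectly written as sin(θ)
The later steps are derived from this incorrect expression, so the error originates in Step 2.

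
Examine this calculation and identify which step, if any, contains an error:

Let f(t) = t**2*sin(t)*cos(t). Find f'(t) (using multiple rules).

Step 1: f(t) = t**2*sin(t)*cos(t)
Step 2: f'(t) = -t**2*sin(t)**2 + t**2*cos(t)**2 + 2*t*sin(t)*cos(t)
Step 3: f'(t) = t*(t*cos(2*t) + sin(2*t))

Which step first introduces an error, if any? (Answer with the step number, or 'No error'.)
No error

All steps in this derivation are correct.
The final answer f'(t) = t*(t*cos(2*t) + sin(2*t)) is valid.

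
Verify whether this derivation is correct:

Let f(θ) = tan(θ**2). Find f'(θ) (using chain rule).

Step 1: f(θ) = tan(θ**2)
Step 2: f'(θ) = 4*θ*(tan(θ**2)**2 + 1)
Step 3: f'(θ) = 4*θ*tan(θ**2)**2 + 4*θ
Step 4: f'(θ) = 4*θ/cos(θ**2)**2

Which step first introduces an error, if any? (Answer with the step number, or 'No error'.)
Step 2

Step 2 is incorrect due to a wrong coefficient.
The step shows: 4*θ*(tan(θ**2)**2 + 1)
The correct value should be: 2*θ*(tan(θ**2)**2 + 1)

Explanation: The coefficient 2 was incorrectly written as 4: the term 2*θ*(tan(θ**2)**2 + 1) was incorrectly written as 4*θ*(tan(θ**2)**2 + 1)
The later steps are derived from this incorrect expression, so the error originates in Step 2.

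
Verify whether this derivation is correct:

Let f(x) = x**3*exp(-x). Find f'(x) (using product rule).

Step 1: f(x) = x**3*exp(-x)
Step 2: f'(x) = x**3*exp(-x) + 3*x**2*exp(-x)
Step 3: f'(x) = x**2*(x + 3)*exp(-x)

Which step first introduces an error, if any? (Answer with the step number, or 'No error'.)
Step 2

Step 2 is incorrect due to a sign flip.
The step shows: x**3*exp(-x) + 3*x**2*exp(-x)
The correct value should be: -x**3*exp(-x) + 3*x**2*exp(-x)

Explanation: The sign of one term was flipped: the term -x**3*exp(-x) was incorrectly written as x**3*exp(-x)
The later steps are derived from this incorrect expression, so the error originates in Step 2.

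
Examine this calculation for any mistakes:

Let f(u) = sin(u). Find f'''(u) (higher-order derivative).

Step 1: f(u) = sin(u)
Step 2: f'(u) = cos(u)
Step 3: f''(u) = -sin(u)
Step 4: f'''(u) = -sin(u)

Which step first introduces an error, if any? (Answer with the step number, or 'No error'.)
Step 4

Step 4 is incorrect due to a wrong trig function.
The step shows: -sin(u)
The correct value should be: -cos(u)

Explanation: cos(u) was incorrectly written as sin(u): the term -cos(u) was incorrectly written as -sin(u)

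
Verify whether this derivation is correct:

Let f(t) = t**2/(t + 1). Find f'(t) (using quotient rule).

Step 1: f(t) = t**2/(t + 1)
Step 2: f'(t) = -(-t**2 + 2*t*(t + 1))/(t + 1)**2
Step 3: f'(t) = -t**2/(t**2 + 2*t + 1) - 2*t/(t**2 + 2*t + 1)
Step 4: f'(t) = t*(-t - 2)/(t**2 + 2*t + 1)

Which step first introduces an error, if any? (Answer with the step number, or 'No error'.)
Step 2

Step 2 is incorrect due to a sign flip.
The step shows: -(-t**2 + 2*t*(t + 1))/(t + 1)**2
The correct value should be: (-t**2 + 2*t*(t + 1))/(t + 1)**2

Explanation: The sign of the whole expression was flipped: the term (-t**2 + 2*t*(t + 1))/(t + 1)**2 was incorrectly written as -(-t**2 + 2*t*(t + 1))/(t + 1)**2
The later steps are derived from this incorrect expression, so the error originates in Step 2.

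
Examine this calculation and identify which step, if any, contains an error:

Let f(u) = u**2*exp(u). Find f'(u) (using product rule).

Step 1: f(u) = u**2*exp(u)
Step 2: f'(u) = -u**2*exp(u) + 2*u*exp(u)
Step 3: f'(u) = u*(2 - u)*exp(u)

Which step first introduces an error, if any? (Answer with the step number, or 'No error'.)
Step 2

Step 2 is incorrect due to a sign flip.
The step shows: -u**2*exp(u) + 2*u*exp(u)
The correct value should be: u**2*exp(u) + 2*u*exp(u)

Explanation: The sign of one term was flipped: the term u**2*exp(u) was incorrectly written as -u**2*exp(u)
The later steps are derived from this incorrect expression, so the error originates in Step 2.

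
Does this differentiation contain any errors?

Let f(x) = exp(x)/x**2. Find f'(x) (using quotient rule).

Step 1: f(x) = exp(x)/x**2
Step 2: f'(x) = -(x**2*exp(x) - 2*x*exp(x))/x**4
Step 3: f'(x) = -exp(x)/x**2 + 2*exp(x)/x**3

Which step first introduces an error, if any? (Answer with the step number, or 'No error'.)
Step 2

Step 2 is incorrect due to a sign flip.
The step shows: -(x**2*exp(x) - 2*x*exp(x))/x**4
The correct value should be: (x**2*exp(x) - 2*x*exp(x))/x**4

Explanation: The sign of the whole expression was flipped: the term (x**2*exp(x) - 2*x*exp(x))/x**4 was incorrectly written as -(x**2*exp(x) - 2*x*exp(x))/x**4
The later steps are derived from this incorrect expression, so the error originates in Step 2.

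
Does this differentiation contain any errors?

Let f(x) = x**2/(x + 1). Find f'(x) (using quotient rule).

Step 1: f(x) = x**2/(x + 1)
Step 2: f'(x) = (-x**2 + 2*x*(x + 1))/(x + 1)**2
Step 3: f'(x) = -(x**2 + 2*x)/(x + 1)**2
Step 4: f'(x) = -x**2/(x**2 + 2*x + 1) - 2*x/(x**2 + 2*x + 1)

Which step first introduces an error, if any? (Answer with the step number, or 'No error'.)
Step 3

Step 3 is incorrect due to a sign flip.
The step shows: -(x**2 + 2*x)/(x + 1)**2
The correct value should be: (x**2 + 2*x)/(x + 1)**2

Explanation: The sign of the whole expression was flipped: the term (x**2 + 2*x)/(x + 1)**2 was incorrectly written as -(x**2 + 2*x)/(x + 1)**2
The later steps are derived from this incorrect expression, so the error originates in Step 3.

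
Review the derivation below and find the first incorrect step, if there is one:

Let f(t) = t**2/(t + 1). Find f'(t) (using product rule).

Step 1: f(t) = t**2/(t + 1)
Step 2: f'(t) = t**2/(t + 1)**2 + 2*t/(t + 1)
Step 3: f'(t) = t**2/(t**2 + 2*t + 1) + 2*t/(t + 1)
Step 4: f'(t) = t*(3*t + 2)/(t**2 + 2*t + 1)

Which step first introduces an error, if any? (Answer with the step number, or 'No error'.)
Step 2

Step 2 is incorrect due to a sign flip.
The step shows: t**2/(t + 1)**2 + 2*t/(t + 1)
The correct value should be: -t**2/(t + 1)**2 + 2*t/(t + 1)

Explanation: The sign of one term was flipped: the term -t**2/(t + 1)**2 was incorrectly written as t**2/(t + 1)**2
The later steps are derived from this incorrect expression, so the error originates in Step 2.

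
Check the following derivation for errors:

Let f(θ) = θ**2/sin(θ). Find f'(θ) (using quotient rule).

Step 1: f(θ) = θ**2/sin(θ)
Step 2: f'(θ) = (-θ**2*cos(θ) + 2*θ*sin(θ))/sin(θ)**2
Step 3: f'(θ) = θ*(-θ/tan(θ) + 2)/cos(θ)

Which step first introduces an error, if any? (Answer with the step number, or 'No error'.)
Step 3

Step 3 is incorrect due to a wrong trig function.
The step shows: θ*(-θ/tan(θ) + 2)/cos(θ)
The correct value should be: θ*(-θ/tan(θ) + 2)/sin(θ)

Explanation: sin(θ) was incorrectly written as cos(θ): the term θ*(-θ/tan(θ) + 2)/sin(θ) was incorrectly written as θ*(-θ/tan(θ) + 2)/cos(θ)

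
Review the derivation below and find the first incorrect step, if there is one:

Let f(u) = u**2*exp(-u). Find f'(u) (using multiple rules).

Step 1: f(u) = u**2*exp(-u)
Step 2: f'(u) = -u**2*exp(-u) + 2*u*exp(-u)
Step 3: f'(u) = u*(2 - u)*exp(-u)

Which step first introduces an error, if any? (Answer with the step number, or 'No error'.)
No error

All steps in this derivation are correct.
The final answer f'(u) = u*(2 - u)*exp(-u) is valid.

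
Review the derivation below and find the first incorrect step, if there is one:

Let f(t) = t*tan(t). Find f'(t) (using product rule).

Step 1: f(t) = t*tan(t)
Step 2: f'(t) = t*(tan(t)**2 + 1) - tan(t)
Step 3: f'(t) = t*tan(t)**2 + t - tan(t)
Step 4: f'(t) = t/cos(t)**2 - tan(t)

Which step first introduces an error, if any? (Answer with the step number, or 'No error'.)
Step 2

Step 2 is incorrect due to a sign flip.
The step shows: t*(tan(t)**2 + 1) - tan(t)
The correct value should be: t*(tan(t)**2 + 1) + tan(t)

Explanation: The sign of one term was flipped: the term tan(t) was incorrectly written as -tan(t)
The later steps are derived from this incorrect expression, so the error originates in Step 2.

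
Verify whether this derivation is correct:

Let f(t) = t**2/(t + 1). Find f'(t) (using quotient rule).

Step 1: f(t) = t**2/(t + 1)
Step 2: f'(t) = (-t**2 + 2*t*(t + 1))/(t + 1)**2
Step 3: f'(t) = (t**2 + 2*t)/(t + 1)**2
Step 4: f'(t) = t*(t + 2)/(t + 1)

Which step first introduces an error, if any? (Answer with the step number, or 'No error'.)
Step 4

Step 4 is incorrect due to a wrong exponent.
The step shows: t*(t + 2)/(t + 1)
The correct value should be: t*(t + 2)/(t + 1)**2

Explanation: The exponent -2 on t + 1 was incorrectly written as -1: the term t*(t + 2)/(t + 1)**2 was incorrectly written as t*(t + 2)/(t + 1)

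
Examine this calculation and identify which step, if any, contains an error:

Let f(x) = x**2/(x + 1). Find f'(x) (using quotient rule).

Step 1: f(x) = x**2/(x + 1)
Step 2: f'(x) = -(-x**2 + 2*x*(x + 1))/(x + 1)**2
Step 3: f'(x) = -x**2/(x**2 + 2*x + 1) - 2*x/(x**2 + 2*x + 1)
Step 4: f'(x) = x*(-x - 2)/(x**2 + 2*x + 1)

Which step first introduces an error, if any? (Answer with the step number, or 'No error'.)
Step 2

Step 2 is incorrect due to a sign flip.
The step shows: -(-x**2 + 2*x*(x + 1))/(x + 1)**2
The correct value should be: (-x**2 + 2*x*(x + 1))/(x + 1)**2

Explanation: The sign of the whole expression was flipped: the term (-x**2 + 2*x*(x + 1))/(x + 1)**2 was incorrectly written as -(-x**2 + 2*x*(x + 1))/(x + 1)**2
The later steps are derived from this incorrect expression, so the error originates in Step 2.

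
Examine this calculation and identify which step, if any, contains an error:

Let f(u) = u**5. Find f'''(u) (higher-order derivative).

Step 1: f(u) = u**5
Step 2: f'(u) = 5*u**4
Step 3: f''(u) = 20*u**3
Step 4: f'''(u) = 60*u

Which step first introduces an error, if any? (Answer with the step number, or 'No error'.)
Step 4

Step 4 is incorrect due to a wrong exponent.
The step shows: 60*u
The correct value should be: 60*u**2

Explanation: The exponent 2 on u was incorrectly written as 1: the term 60*u**2 was incorrectly written as 60*u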